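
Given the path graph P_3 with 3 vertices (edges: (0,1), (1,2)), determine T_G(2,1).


A path on 3 vertices is a tree with 2 edges.
T(x,y) = x^(2) for any tree.
T(2,1) = 2^2 = 4.

4


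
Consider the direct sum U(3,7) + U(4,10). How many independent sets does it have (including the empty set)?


For a direct sum, |I(M1+M2)| = |I(M1)| * |I(M2)|.
|I(U(3,7))| = sum C(7,k) for k=0..3 = 64.
|I(U(4,10))| = sum C(10,k) for k=0..4 = 386.
Total = 64 * 386 = 24704.

24704


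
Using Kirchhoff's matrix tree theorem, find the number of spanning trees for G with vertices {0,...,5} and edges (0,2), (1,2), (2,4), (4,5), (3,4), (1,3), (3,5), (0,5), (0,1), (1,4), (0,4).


By Kirchhoff's matrix tree theorem, the number of spanning trees equals
the determinant of any cofactor of the Laplacian matrix L.
G has 6 vertices and 11 edges.
Computing the (5 x 5) cofactor determinant gives 209.

209


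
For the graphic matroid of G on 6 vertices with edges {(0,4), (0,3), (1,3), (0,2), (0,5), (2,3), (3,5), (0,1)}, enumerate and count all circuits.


A circuit in a graphic matroid = edge set of a simple cycle.
G has 6 vertices and 8 edges.
Enumerating all minimal edge subsets forming cycles...
Total circuits found: 6.

6


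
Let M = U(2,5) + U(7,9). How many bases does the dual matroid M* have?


(M1+M2)* = M1* + M2*.
M1* = U(3,5), bases: C(5,3) = 10.
M2* = U(2,9), bases: C(9,2) = 36.
|B(M*)| = 10 * 36 = 360.

360


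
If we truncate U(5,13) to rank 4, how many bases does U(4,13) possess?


Truncating U(5,13) to rank 4 gives U(4,13).
Bases of U(4,13) are all 4-element subsets of 13 elements.
Number of bases = (13 choose 4) = 715.

715


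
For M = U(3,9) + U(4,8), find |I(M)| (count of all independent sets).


For a direct sum, |I(M1+M2)| = |I(M1)| * |I(M2)|.
|I(U(3,9))| = sum C(9,k) for k=0..3 = 130.
|I(U(4,8))| = sum C(8,k) for k=0..4 = 163.
Total = 130 * 163 = 21190.

21190


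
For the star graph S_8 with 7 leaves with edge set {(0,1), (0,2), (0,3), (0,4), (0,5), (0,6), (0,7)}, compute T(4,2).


A star on 8 vertices is a tree with 7 edges.
T(x,y) = x^(7) for any tree.
T(4,2) = 4^7 = 16384.

16384


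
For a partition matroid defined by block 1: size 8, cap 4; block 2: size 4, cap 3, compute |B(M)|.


A basis picks exactly ci elements from block i.
Number of bases = product of C(|Si|, ci).
= C(8,4) * C(4,3)
= 70 * 4
= 280.

280


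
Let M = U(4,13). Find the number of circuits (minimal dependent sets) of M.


In U(4,13), circuits are the (5)-element subsets.
Any set of 5 elements is dependent, and removing any one element gives
an independent set of size 4, so it is a minimal dependent set.
Number of circuits = (13 choose 5) = 1287.

1287


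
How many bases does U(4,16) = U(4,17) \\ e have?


Deleting e from U(4,17) gives U(4,16) since n > r.
Bases of U(4,16) = C(16,4) = (16 * 15 * 14 * 13) / (1 * 2 * 3 * 4) = 1820.

1820


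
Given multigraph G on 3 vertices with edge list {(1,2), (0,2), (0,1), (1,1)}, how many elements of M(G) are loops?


In a graphic matroid, a loop is a self-loop edge (u,u) with rank 0.
Examining all 4 edges for self-loops...
Self-loops found: (1,1)
Number of loops = 1.

1


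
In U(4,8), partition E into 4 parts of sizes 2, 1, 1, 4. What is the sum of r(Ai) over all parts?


r(Ai) = min(|Ai|, 4) for each part.
Sum = min(2,4) + min(1,4) + min(1,4) + min(4,4)
    = 2 + 1 + 1 + 4
    = 8.

8


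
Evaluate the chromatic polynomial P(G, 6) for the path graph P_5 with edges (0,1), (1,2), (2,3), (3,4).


P(P_5, k) = k * (k-1)^(4).
P(6) = 6 * 5^4 = 6 * 625 = 3750.

3750


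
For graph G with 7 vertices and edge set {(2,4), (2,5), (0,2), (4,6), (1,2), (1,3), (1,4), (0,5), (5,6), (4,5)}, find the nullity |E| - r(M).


Cycle rank (nullity) = |E| - r(M) = |E| - (|V| - c).
|E| = 10, |V| = 7, c = 1.
Nullity = 10 - (7 - 1) = 10 - 6 = 4.

4


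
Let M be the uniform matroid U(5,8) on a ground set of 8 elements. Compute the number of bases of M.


Bases of U(5,8) are all 5-element subsets of the 8-element ground set.
Number of bases = C(8,5).
C(8,5) = 8! / (5! * 3!) = 56.

56


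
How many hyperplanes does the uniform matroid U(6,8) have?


Hyperplanes of U(6,8) are flats of rank 5.
In a uniform matroid, these are exactly the (5)-element subsets.
Count = (8 choose 5) = 56.

56


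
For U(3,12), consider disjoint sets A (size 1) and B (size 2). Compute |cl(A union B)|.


|A union B| = 1 + 2 = 3 (disjoint).
In U(3,12), cl(S) = S if |S| < 3, else cl(S) = E.
Since 3 >= 3, cl(A union B) = E.
|cl(A union B)| = 12.

12


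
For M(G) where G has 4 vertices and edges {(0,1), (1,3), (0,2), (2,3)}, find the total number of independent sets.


An independent set in a graphic matroid is an acyclic edge subset.
G has 4 vertices and 4 edges.
Enumerate all 2^4 = 16 subsets, checking for acyclicity.
Total independent sets = 15.

15


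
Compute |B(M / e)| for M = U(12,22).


Contracting e from U(12,22) gives U(11,21).
Bases of U(11,21) = (21 choose 11) = 352716.

352716


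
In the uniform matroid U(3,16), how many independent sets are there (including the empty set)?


Independent sets of U(3,16) are all subsets of size <= 3.
Count = (16 choose 0) + (16 choose 1) + (16 choose 2) + (16 choose 3)
     = 1 + 16 + 120 + 560
     = 697.

697


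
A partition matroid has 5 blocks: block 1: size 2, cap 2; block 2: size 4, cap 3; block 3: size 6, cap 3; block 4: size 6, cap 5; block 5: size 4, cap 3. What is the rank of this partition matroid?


Rank of a partition matroid = sum of min(|Si|, ci) for each block.
= min(2,2) + min(4,3) + min(6,3) + min(6,5) + min(4,3)
= 2 + 3 + 3 + 5 + 3
= 16.

16


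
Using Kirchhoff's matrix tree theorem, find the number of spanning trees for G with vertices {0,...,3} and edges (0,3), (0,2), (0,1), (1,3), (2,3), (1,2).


By Kirchhoff's matrix tree theorem, the number of spanning trees equals
the determinant of any cofactor of the Laplacian matrix L.
G has 4 vertices and 6 edges.
Computing the (3 x 3) cofactor determinant gives 16.

16


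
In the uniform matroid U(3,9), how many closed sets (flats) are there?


Flats of U(3,9): every subset of size < 3 is a flat, plus E itself.
Count = (9 choose 0) + (9 choose 1) + (9 choose 2) + 1
     = 1 + 9 + 36 + 1
     = 47.

47


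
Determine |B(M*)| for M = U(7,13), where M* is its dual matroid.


The dual of U(r,n) is U(n-r, n) = U(6,13).
Bases of U(6,13) are all (6)-element subsets.
|B(M*)| = C(13,6) = 1716.

1716


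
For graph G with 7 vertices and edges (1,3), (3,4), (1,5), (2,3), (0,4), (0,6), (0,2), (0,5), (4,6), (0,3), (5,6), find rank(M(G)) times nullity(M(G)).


r(M) = |V| - c = 7 - 1 = 6.
nullity = |E| - r(M) = 11 - 6 = 5.
Product = 6 * 5 = 30.

30


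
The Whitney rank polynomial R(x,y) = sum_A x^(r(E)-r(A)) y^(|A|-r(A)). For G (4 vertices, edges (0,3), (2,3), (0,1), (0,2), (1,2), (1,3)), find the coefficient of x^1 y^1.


R(x,y) = sum over A in 2^E of x^(r(E)-r(A)) * y^(|A|-r(A)).
G has 4 vertices, 6 edges. r(E) = 3.
Enumerate all 2^6 = 64 subsets.
Count subsets with r(E)-r(A)=1 and |A|-r(A)=1: 4.

4


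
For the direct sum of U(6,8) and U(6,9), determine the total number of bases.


Bases of a direct sum M1 + M2: |B| = |B(M1)| * |B(M2)|.
|B(U(6,8))| = C(8,6) = 28.
|B(U(6,9))| = C(9,6) = 84.
Total bases = 28 * 84 = 2352.

2352


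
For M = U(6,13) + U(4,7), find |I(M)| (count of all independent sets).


For a direct sum, |I(M1+M2)| = |I(M1)| * |I(M2)|.
|I(U(6,13))| = sum C(13,k) for k=0..6 = 4096.
|I(U(4,7))| = sum C(7,k) for k=0..4 = 99.
Total = 4096 * 99 = 405504.

405504


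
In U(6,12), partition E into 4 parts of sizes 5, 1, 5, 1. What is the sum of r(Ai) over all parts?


r(Ai) = min(|Ai|, 6) for each part.
Sum = min(5,6) + min(1,6) + min(5,6) + min(1,6)
    = 5 + 1 + 5 + 1
    = 12.

12


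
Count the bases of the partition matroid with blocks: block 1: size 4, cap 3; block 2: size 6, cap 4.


A basis picks exactly ci elements from block i.
Number of bases = product of C(|Si|, ci).
= C(4,3) * C(6,4)
= 4 * 15
= 60.

60


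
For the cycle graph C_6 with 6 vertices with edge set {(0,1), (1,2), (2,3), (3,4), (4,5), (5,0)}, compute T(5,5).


T(C_6; x,y) = x + x^2 + ... + x^(5) + y.
T(5,5) = 5^1 + 5^2 + 5^3 + 5^4 + 5^5 + 5
= 5 + 25 + 125 + 625 + 3125 + 5
= 3910.

3910


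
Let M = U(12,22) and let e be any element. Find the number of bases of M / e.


Contracting e from U(12,22) gives U(11,21).
Bases of U(11,21) = C(21,11) = 352716.

352716


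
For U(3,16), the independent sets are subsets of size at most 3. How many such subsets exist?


Independent sets of U(3,16) are all subsets of size <= 3.
Count = (16 choose 0) + (16 choose 1) + (16 choose 2) + (16 choose 3)
     = 1 + 16 + 120 + 560
     = 697.

697


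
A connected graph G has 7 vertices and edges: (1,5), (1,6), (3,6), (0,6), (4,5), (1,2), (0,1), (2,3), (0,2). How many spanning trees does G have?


By Kirchhoff's matrix tree theorem, the number of spanning trees equals
the determinant of any cofactor of the Laplacian matrix L.
G has 7 vertices and 9 edges.
Computing the (6 x 6) cofactor determinant gives 24.

24


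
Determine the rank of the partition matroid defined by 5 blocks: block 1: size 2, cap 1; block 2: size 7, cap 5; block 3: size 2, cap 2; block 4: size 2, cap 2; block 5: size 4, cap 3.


Rank of a partition matroid = sum of min(|Si|, ci) for each block.
= min(2,1) + min(7,5) + min(2,2) + min(2,2) + min(4,3)
= 1 + 5 + 2 + 2 + 3
= 13.

13


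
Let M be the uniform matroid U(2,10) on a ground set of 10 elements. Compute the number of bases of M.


Bases of U(2,10) are all 2-element subsets of the 10-element ground set.
Number of bases = C(10,2).
C(10,2) = (10 * 9) / (1 * 2) = 45.

45


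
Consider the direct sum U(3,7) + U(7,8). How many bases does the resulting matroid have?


Bases of a direct sum M1 + M2: |B| = |B(M1)| * |B(M2)|.
|B(U(3,7))| = C(7,3) = 35.
|B(U(7,8))| = C(8,7) = 8.
Total bases = 35 * 8 = 280.

280


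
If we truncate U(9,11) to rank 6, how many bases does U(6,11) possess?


Truncating U(9,11) to rank 6 gives U(6,11).
Bases of U(6,11) are all 6-element subsets of 11 elements.
Number of bases = (11 choose 6) = 462.

462


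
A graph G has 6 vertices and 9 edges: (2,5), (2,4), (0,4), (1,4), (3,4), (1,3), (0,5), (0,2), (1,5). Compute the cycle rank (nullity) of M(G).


Cycle rank (nullity) = |E| - r(M) = |E| - (|V| - c).
|E| = 9, |V| = 6, c = 1.
Nullity = 9 - (6 - 1) = 9 - 5 = 4.

4


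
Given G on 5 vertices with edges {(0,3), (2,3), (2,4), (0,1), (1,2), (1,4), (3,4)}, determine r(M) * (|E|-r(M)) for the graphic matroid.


r(M) = |V| - c = 5 - 1 = 4.
nullity = |E| - r(M) = 7 - 4 = 3.
Product = 4 * 3 = 12.

12


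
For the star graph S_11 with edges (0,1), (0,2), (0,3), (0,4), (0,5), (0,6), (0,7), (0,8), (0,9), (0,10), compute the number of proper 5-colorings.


P(tree, k) = k * (k-1)^(10) for any tree on 11 vertices.
P(5) = 5 * 4^10 = 5 * 1048576 = 5242880.

5242880


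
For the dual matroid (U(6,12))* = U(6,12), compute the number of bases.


The dual of U(r,n) is U(n-r, n) = U(6,12).
Bases of U(6,12) are all (6)-element subsets.
|B(M*)| = C(12,6) = 12! / (6! * 6!) = 924.

924


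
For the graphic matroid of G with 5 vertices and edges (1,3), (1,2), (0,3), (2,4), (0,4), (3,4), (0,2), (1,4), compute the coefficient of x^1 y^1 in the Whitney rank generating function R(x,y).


R(x,y) = sum over A in 2^E of x^(r(E)-r(A)) * y^(|A|-r(A)).
G has 5 vertices, 8 edges. r(E) = 4.
Enumerate all 2^8 = 256 subsets.
Count subsets with r(E)-r(A)=1 and |A|-r(A)=1: 25.

25


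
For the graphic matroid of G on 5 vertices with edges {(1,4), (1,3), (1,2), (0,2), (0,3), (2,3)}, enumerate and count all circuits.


A circuit in a graphic matroid = edge set of a simple cycle.
G has 5 vertices and 6 edges.
Enumerating all minimal edge subsets forming cycles...
Total circuits found: 3.

3


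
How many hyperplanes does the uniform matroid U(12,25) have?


Hyperplanes of U(12,25) are flats of rank 11.
In a uniform matroid, these are exactly the (11)-element subsets.
Count = (25 choose 11) = 4457400.

4457400


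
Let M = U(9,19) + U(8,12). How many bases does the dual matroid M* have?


(M1+M2)* = M1* + M2*.
M1* = U(10,19), bases: C(19,10) = 92378.
M2* = U(4,12), bases: C(12,4) = 495.
|B(M*)| = 92378 * 495 = 45727110.

45727110


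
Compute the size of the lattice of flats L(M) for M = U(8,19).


Flats of U(8,19): every subset of size < 8 is a flat, plus E itself.
Count = C(19,0) + C(19,1) + C(19,2) + C(19,3) + C(19,4) + C(19,5) + C(19,6) + C(19,7) + 1
     = 1 + 19 + 171 + 969 + 3876 + 11628 + 27132 + 50388 + 1
     = 94185.

94185


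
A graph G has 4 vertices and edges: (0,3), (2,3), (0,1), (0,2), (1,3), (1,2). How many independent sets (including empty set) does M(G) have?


An independent set in a graphic matroid is an acyclic edge subset.
G has 4 vertices and 6 edges.
Enumerate all 2^6 = 64 subsets, checking for acyclicity.
Total independent sets = 38.

38


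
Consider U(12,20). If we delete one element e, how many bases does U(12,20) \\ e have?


Deleting e from U(12,20) gives U(12,19) since n > r.
Bases of U(12,19) = C(19,12) = 50388.

50388


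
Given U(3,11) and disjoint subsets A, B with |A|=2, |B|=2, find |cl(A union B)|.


|A union B| = 2 + 2 = 4 (disjoint).
In U(3,11), cl(S) = S if |S| < 3, else cl(S) = E.
Since 4 >= 3, cl(A union B) = E.
|cl(A union B)| = 11.

11


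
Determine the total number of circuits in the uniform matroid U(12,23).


In U(12,23), circuits are the (13)-element subsets.
Any set of 13 elements is dependent, and removing any one element gives
an independent set of size 12, so it is a minimal dependent set.
Number of circuits = C(23,13) = 23! / (13! * 10!) = 1144066.

1144066


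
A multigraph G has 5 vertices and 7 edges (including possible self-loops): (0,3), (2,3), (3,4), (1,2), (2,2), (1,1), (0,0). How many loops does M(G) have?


In a graphic matroid, a loop is a self-loop edge (u,u) with rank 0.
Examining all 7 edges for self-loops...
Self-loops found: (2,2), (1,1), (0,0)
Number of loops = 3.

3


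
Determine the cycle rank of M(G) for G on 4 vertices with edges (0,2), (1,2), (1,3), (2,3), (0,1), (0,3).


Cycle rank (nullity) = |E| - r(M) = |E| - (|V| - c).
|E| = 6, |V| = 4, c = 1.
Nullity = 6 - (4 - 1) = 6 - 3 = 3.

3


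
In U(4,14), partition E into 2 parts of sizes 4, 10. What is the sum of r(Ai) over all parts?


r(Ai) = min(|Ai|, 4) for each part.
Sum = min(4,4) + min(10,4)
    = 4 + 4
    = 8.

8


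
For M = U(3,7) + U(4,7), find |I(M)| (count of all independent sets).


For a direct sum, |I(M1+M2)| = |I(M1)| * |I(M2)|.
|I(U(3,7))| = sum C(7,k) for k=0..3 = 64.
|I(U(4,7))| = sum C(7,k) for k=0..4 = 99.
Total = 64 * 99 = 6336.

6336


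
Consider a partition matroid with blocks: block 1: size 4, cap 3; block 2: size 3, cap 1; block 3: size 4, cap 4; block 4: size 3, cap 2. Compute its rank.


Rank of a partition matroid = sum of min(|Si|, ci) for each block.
= min(4,3) + min(3,1) + min(4,4) + min(3,2)
= 3 + 1 + 4 + 2
= 10.

10


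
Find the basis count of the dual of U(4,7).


The dual of U(r,n) is U(n-r, n) = U(3,7).
Bases of U(3,7) are all (3)-element subsets.
|B(M*)| = C(7,3) = 7! / (3! * 4!) = 35.

35


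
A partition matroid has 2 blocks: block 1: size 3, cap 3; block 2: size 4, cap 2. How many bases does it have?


A basis picks exactly ci elements from block i.
Number of bases = product of C(|Si|, ci).
= C(3,3) * C(4,2)
= 1 * 6
= 6.

6


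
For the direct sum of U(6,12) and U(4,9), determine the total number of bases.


Bases of a direct sum M1 + M2: |B| = |B(M1)| * |B(M2)|.
|B(U(6,12))| = C(12,6) = 924.
|B(U(4,9))| = C(9,4) = 126.
Total bases = 924 * 126 = 116424.

116424


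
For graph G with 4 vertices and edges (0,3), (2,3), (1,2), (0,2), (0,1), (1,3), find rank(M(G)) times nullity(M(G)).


r(M) = |V| - c = 4 - 1 = 3.
nullity = |E| - r(M) = 6 - 3 = 3.
Product = 3 * 3 = 9.

9


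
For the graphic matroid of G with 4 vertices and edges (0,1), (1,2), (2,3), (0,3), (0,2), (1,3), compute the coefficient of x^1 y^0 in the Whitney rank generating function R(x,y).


R(x,y) = sum over A in 2^E of x^(r(E)-r(A)) * y^(|A|-r(A)).
G has 4 vertices, 6 edges. r(E) = 3.
Enumerate all 2^6 = 64 subsets.
Count subsets with r(E)-r(A)=1 and |A|-r(A)=0: 15.

15


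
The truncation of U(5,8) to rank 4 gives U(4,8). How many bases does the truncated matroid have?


Truncating U(5,8) to rank 4 gives U(4,8).
Bases of U(4,8) are all 4-element subsets of 8 elements.
Number of bases = C(8,4) = (8 * 7 * 6 * 5) / (1 * 2 * 3 * 4) = 70.

70


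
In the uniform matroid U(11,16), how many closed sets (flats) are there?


Flats of U(11,16): every subset of size < 11 is a flat, plus E itself.
Count = C(16,0) + C(16,1) + C(16,2) + C(16,3) + C(16,4) + C(16,5) + C(16,6) + C(16,7) + C(16,8) + C(16,9) + C(16,10) + 1
     = 1 + 16 + 120 + 560 + 1820 + 4368 + 8008 + 11440 + 12870 + 11440 + 8008 + 1
     = 58652.

58652


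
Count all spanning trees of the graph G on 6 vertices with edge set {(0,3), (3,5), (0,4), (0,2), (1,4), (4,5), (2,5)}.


By Kirchhoff's matrix tree theorem, the number of spanning trees equals
the determinant of any cofactor of the Laplacian matrix L.
G has 6 vertices and 7 edges.
Computing the (5 x 5) cofactor determinant gives 12.

12


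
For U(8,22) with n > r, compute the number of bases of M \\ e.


Deleting e from U(8,22) gives U(8,21) since n > r.
Bases of U(8,21) = C(21,8) = 21! / (8! * 13!) = 203490.

203490


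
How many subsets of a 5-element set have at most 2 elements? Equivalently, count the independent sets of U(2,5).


Independent sets of U(2,5) are all subsets of size <= 2.
Count = (5 choose 0) + (5 choose 1) + (5 choose 2)
     = 1 + 5 + 10
     = 16.

16


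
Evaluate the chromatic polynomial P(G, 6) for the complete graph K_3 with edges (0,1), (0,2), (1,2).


P(K_3, k) = k(k-1)(k-2)...(k-2).
P(6) = (6) * (5) * (4) = 120.

120


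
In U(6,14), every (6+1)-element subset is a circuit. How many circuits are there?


In U(6,14), circuits are the (7)-element subsets.
Any set of 7 elements is dependent, and removing any one element gives
an independent set of size 6, so it is a minimal dependent set.
Number of circuits = (14 choose 7) = 3432.

3432


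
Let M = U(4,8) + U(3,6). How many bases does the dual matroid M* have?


(M1+M2)* = M1* + M2*.
M1* = U(4,8), bases: C(8,4) = 70.
M2* = U(3,6), bases: C(6,3) = 20.
|B(M*)| = 70 * 20 = 1400.

1400


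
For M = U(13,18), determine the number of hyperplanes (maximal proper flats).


Hyperplanes of U(13,18) are flats of rank 12.
In a uniform matroid, these are exactly the (12)-element subsets.
Count = C(18,12) = 18! / (12! * 6!) = 18564.

18564


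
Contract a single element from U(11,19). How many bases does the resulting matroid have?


Contracting e from U(11,19) gives U(10,18).
Bases of U(10,18) = C(18,10) = 43758.

43758


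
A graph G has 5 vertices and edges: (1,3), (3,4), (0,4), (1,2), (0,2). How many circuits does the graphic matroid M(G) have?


A circuit in a graphic matroid = edge set of a simple cycle.
G has 5 vertices and 5 edges.
Enumerating all minimal edge subsets forming cycles...
Total circuits found: 1.

1


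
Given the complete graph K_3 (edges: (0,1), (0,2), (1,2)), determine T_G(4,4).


T(K_3; x,y) = x^2 + x + y.
T(4,4) = 16 + 4 + 4 = 24.

24


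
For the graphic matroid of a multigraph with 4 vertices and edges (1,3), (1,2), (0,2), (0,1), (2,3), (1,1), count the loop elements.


In a graphic matroid, a loop is a self-loop edge (u,u) with rank 0.
Examining all 6 edges for self-loops...
Self-loops found: (1,1)
Number of loops = 1.

1


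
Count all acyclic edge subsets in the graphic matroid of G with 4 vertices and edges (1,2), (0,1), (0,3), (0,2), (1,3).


An independent set in a graphic matroid is an acyclic edge subset.
G has 4 vertices and 5 edges.
Enumerate all 2^5 = 32 subsets, checking for acyclicity.
Total independent sets = 24.

24


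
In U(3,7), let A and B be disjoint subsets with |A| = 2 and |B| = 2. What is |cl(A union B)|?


|A union B| = 2 + 2 = 4 (disjoint).
In U(3,7), cl(S) = S if |S| < 3, else cl(S) = E.
Since 4 >= 3, cl(A union B) = E.
|cl(A union B)| = 7.

7


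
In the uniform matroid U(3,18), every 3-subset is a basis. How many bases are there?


Bases of U(3,18) are all 3-element subsets of the 18-element ground set.
Number of bases = C(18,3).
C(18,3) = 18! / (3! * 15!) = 816.

816


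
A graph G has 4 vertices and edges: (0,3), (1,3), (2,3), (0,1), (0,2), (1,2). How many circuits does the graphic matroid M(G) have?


A circuit in a graphic matroid = edge set of a simple cycle.
G has 4 vertices and 6 edges.
Enumerating all minimal edge subsets forming cycles...
Total circuits found: 7.

7


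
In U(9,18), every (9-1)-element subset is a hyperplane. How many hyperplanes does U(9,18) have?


Hyperplanes of U(9,18) are flats of rank 8.
In a uniform matroid, these are exactly the (8)-element subsets.
Count = C(18,8) = 43758.

43758


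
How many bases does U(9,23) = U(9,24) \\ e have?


Deleting e from U(9,24) gives U(9,23) since n > r.
Bases of U(9,23) = (23 choose 9) = 817190.

817190


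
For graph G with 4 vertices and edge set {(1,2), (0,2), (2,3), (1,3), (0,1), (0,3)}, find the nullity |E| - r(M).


Cycle rank (nullity) = |E| - r(M) = |E| - (|V| - c).
|E| = 6, |V| = 4, c = 1.
Nullity = 6 - (4 - 1) = 6 - 3 = 3.

3


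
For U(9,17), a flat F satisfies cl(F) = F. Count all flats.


Flats of U(9,17): every subset of size < 9 is a flat, plus E itself.
Count = (17 choose 0) + (17 choose 1) + (17 choose 2) + (17 choose 3) + (17 choose 4) + (17 choose 5) + (17 choose 6) + (17 choose 7) + (17 choose 8) + 1
     = 1 + 17 + 136 + 680 + 2380 + 6188 + 12376 + 19448 + 24310 + 1
     = 65537.

65537


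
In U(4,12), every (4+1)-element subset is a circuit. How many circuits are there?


In U(4,12), circuits are the (5)-element subsets.
Any set of 5 elements is dependent, and removing any one element gives
an independent set of size 4, so it is a minimal dependent set.
Number of circuits = (12 choose 5) = 792.

792


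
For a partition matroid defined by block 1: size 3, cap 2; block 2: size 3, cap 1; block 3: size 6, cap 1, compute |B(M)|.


A basis picks exactly ci elements from block i.
Number of bases = product of C(|Si|, ci).
= C(3,2) * C(3,1) * C(6,1)
= 3 * 3 * 6
= 54.

54


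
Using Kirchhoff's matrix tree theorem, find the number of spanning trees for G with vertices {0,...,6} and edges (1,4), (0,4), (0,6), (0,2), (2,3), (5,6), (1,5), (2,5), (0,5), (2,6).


By Kirchhoff's matrix tree theorem, the number of spanning trees equals
the determinant of any cofactor of the Laplacian matrix L.
G has 7 vertices and 10 edges.
Computing the (6 x 6) cofactor determinant gives 56.

56


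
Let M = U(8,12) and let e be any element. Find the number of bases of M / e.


Contracting e from U(8,12) gives U(7,11).
Bases of U(7,11) = C(11,7) = 11! / (7! * 4!) = 330.

330


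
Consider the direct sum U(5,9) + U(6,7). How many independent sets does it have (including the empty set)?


For a direct sum, |I(M1+M2)| = |I(M1)| * |I(M2)|.
|I(U(5,9))| = sum C(9,k) for k=0..5 = 382.
|I(U(6,7))| = sum C(7,k) for k=0..6 = 127.
Total = 382 * 127 = 48514.

48514


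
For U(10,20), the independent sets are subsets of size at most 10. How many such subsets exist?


Independent sets of U(10,20) are all subsets of size <= 10.
Count = (20 choose 0) + (20 choose 1) + (20 choose 2) + (20 choose 3) + (20 choose 4) + (20 choose 5) + (20 choose 6) + (20 choose 7) + (20 choose 8) + (20 choose 9) + (20 choose 10)
     = 1 + 20 + 190 + 1140 + 4845 + 15504 + 38760 + 77520 + 125970 + 167960 + 184756
     = 616666.

616666


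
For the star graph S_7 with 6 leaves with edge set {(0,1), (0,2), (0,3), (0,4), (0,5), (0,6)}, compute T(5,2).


A star on 7 vertices is a tree with 6 edges.
T(x,y) = x^(6) for any tree.
T(5,2) = 5^6 = 15625.

15625


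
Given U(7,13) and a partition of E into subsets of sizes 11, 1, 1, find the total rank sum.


r(Ai) = min(|Ai|, 7) for each part.
Sum = min(11,7) + min(1,7) + min(1,7)
    = 7 + 1 + 1
    = 9.

9


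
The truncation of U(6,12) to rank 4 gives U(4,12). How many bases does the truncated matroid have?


Truncating U(6,12) to rank 4 gives U(4,12).
Bases of U(4,12) are all 4-element subsets of 12 elements.
Number of bases = (12 choose 4) = 495.

495


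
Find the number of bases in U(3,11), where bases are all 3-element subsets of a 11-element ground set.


Bases of U(3,11) are all 3-element subsets of the 11-element ground set.
Number of bases = C(11,3).
C(11,3) = (11 * 10 * 9) / (1 * 2 * 3) = 165.

165


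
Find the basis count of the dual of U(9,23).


The dual of U(r,n) is U(n-r, n) = U(14,23).
Bases of U(14,23) are all (14)-element subsets.
|B(M*)| = C(23,14) = 817190.

817190


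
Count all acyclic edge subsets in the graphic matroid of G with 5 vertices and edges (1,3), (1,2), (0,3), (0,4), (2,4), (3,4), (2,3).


An independent set in a graphic matroid is an acyclic edge subset.
G has 5 vertices and 7 edges.
Enumerate all 2^7 = 128 subsets, checking for acyclicity.
Total independent sets = 82.

82


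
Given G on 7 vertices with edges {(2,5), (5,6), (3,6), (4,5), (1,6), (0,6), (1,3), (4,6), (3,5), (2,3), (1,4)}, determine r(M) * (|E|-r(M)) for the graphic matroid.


r(M) = |V| - c = 7 - 1 = 6.
nullity = |E| - r(M) = 11 - 6 = 5.
Product = 6 * 5 = 30.

30


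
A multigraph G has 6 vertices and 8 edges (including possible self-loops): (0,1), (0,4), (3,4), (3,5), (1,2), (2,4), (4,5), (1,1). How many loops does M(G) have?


In a graphic matroid, a loop is a self-loop edge (u,u) with rank 0.
Examining all 8 edges for self-loops...
Self-loops found: (1,1)
Number of loops = 1.

1


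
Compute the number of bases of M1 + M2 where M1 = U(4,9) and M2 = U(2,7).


Bases of a direct sum M1 + M2: |B| = |B(M1)| * |B(M2)|.
|B(U(4,9))| = C(9,4) = 126.
|B(U(2,7))| = C(7,2) = 21.
Total bases = 126 * 21 = 2646.

2646


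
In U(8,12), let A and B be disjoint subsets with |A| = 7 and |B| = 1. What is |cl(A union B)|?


|A union B| = 7 + 1 = 8 (disjoint).
In U(8,12), cl(S) = S if |S| < 8, else cl(S) = E.
Since 8 >= 8, cl(A union B) = E.
|cl(A union B)| = 12.

12


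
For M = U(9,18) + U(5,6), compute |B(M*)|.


(M1+M2)* = M1* + M2*.
M1* = U(9,18), bases: C(18,9) = 48620.
M2* = U(1,6), bases: C(6,1) = 6.
|B(M*)| = 48620 * 6 = 291720.

291720


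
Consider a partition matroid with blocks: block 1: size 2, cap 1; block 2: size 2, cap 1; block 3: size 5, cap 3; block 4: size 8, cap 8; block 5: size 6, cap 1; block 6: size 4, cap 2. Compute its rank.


Rank of a partition matroid = sum of min(|Si|, ci) for each block.
= min(2,1) + min(2,1) + min(5,3) + min(8,8) + min(6,1) + min(4,2)
= 1 + 1 + 3 + 8 + 1 + 2
= 16.

16


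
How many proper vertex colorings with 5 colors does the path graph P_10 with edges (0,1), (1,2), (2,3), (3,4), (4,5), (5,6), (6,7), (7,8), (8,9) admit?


P(P_10, k) = k * (k-1)^(9).
P(5) = 5 * 4^9 = 5 * 262144 = 1310720.

1310720


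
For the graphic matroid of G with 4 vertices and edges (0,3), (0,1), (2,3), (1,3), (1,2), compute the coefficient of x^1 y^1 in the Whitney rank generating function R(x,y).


R(x,y) = sum over A in 2^E of x^(r(E)-r(A)) * y^(|A|-r(A)).
G has 4 vertices, 5 edges. r(E) = 3.
Enumerate all 2^5 = 32 subsets.
Count subsets with r(E)-r(A)=1 and |A|-r(A)=1: 2.

2


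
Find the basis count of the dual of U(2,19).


The dual of U(r,n) is U(n-r, n) = U(17,19).
Bases of U(17,19) are all (17)-element subsets.
|B(M*)| = C(19,17) = 171.

171


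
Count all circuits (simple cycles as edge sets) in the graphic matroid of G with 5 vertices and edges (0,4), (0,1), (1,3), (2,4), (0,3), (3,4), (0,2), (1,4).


A circuit in a graphic matroid = edge set of a simple cycle.
G has 5 vertices and 8 edges.
Enumerating all minimal edge subsets forming cycles...
Total circuits found: 12.

12


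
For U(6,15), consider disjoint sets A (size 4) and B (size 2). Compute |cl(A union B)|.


|A union B| = 4 + 2 = 6 (disjoint).
In U(6,15), cl(S) = S if |S| < 6, else cl(S) = E.
Since 6 >= 6, cl(A union B) = E.
|cl(A union B)| = 15.

15


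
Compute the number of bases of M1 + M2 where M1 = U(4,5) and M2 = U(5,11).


Bases of a direct sum M1 + M2: |B| = |B(M1)| * |B(M2)|.
|B(U(4,5))| = C(5,4) = 5.
|B(U(5,11))| = C(11,5) = 462.
Total bases = 5 * 462 = 2310.

2310


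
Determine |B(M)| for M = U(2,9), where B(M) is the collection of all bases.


Bases of U(2,9) are all 2-element subsets of the 9-element ground set.
Number of bases = C(9,2).
C(9,2) = 9! / (2! * 7!) = 36.

36


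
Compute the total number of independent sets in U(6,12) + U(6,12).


For a direct sum, |I(M1+M2)| = |I(M1)| * |I(M2)|.
|I(U(6,12))| = sum C(12,k) for k=0..6 = 2510.
|I(U(6,12))| = sum C(12,k) for k=0..6 = 2510.
Total = 2510 * 2510 = 6300100.

6300100


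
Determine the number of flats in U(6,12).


Flats of U(6,12): every subset of size < 6 is a flat, plus E itself.
Count = (12 choose 0) + (12 choose 1) + (12 choose 2) + (12 choose 3) + (12 choose 4) + (12 choose 5) + 1
     = 1 + 12 + 66 + 220 + 495 + 792 + 1
     = 1587.

1587


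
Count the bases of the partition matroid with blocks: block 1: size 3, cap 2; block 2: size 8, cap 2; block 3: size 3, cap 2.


A basis picks exactly ci elements from block i.
Number of bases = product of C(|Si|, ci).
= C(3,2) * C(8,2) * C(3,2)
= 3 * 28 * 3
= 252.

252


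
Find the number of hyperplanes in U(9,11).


Hyperplanes of U(9,11) are flats of rank 8.
In a uniform matroid, these are exactly the (8)-element subsets.
Count = (11 choose 8) = 165.

165


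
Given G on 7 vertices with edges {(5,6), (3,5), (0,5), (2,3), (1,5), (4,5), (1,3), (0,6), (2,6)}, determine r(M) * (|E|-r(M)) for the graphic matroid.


r(M) = |V| - c = 7 - 1 = 6.
nullity = |E| - r(M) = 9 - 6 = 3.
Product = 6 * 3 = 18.

18


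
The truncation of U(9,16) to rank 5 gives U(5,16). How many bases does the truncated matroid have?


Truncating U(9,16) to rank 5 gives U(5,16).
Bases of U(5,16) are all 5-element subsets of 16 elements.
Number of bases = (16 choose 5) = 4368.

4368


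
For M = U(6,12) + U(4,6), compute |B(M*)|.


(M1+M2)* = M1* + M2*.
M1* = U(6,12), bases: C(12,6) = 924.
M2* = U(2,6), bases: C(6,2) = 15.
|B(M*)| = 924 * 15 = 13860.

13860


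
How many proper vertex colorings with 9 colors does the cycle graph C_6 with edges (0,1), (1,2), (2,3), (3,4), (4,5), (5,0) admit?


P(C_6, k) = (k-1)^6 + (-1)^6*(k-1).
P(9) = (8)^6 + 8
= 262144 + 8 = 262152.

262152


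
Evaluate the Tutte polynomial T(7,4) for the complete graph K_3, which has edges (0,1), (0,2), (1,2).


T(K_3; x,y) = x^2 + x + y.
T(7,4) = 49 + 7 + 4 = 60.

60


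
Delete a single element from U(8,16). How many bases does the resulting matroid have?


Deleting e from U(8,16) gives U(8,15) since n > r.
Bases of U(8,15) = C(15,8) = 15! / (8! * 7!) = 6435.

6435


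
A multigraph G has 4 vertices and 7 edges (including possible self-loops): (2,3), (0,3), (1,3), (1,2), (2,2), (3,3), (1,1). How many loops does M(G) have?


In a graphic matroid, a loop is a self-loop edge (u,u) with rank 0.
Examining all 7 edges for self-loops...
Self-loops found: (2,2), (3,3), (1,1)
Number of loops = 3.

3


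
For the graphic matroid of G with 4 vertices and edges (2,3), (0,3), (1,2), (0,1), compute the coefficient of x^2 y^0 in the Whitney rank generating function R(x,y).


R(x,y) = sum over A in 2^E of x^(r(E)-r(A)) * y^(|A|-r(A)).
G has 4 vertices, 4 edges. r(E) = 3.
Enumerate all 2^4 = 16 subsets.
Count subsets with r(E)-r(A)=2 and |A|-r(A)=0: 4.

4


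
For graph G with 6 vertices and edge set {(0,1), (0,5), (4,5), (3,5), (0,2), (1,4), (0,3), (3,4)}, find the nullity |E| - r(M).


Cycle rank (nullity) = |E| - r(M) = |E| - (|V| - c).
|E| = 8, |V| = 6, c = 1.
Nullity = 8 - (6 - 1) = 8 - 5 = 3.

3


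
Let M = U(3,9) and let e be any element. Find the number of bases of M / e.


Contracting e from U(3,9) gives U(2,8).
Bases of U(2,8) = C(8,2) = 8! / (2! * 6!) = 28.

28


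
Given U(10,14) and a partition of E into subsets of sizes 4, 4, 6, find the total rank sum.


r(Ai) = min(|Ai|, 10) for each part.
Sum = min(4,10) + min(4,10) + min(6,10)
    = 4 + 4 + 6
    = 14.

14


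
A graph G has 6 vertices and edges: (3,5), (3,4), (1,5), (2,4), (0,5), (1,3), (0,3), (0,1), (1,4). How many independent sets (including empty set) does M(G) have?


An independent set in a graphic matroid is an acyclic edge subset.
G has 6 vertices and 9 edges.
Enumerate all 2^9 = 512 subsets, checking for acyclicity.
Total independent sets = 256.

256


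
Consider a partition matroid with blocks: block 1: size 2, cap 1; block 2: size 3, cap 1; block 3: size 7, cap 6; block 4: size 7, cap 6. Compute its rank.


Rank of a partition matroid = sum of min(|Si|, ci) for each block.
= min(2,1) + min(3,1) + min(7,6) + min(7,6)
= 1 + 1 + 6 + 6
= 14.

14


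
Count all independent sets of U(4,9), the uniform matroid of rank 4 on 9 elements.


Independent sets of U(4,9) are all subsets of size <= 4.
Count = C(9,0) + C(9,1) + C(9,2) + C(9,3) + C(9,4)
     = 1 + 9 + 36 + 84 + 126
     = 256.

256


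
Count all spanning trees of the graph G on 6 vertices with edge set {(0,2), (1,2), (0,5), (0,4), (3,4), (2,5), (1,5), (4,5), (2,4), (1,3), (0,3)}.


By Kirchhoff's matrix tree theorem, the number of spanning trees equals
the determinant of any cofactor of the Laplacian matrix L.
G has 6 vertices and 11 edges.
Computing the (5 x 5) cofactor determinant gives 225.

225


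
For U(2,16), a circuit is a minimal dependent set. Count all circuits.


In U(2,16), circuits are the (3)-element subsets.
Any set of 3 elements is dependent, and removing any one element gives
an independent set of size 2, so it is a minimal dependent set.
Number of circuits = (16 choose 3) = 560.

560


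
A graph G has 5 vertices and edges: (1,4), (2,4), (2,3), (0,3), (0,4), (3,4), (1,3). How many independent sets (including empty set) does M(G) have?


An independent set in a graphic matroid is an acyclic edge subset.
G has 5 vertices and 7 edges.
Enumerate all 2^7 = 128 subsets, checking for acyclicity.
Total independent sets = 81.

81


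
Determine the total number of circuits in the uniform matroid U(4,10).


In U(4,10), circuits are the (5)-element subsets.
Any set of 5 elements is dependent, and removing any one element gives
an independent set of size 4, so it is a minimal dependent set.
Number of circuits = C(10,5) = 252.

252


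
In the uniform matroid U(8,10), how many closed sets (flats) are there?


Flats of U(8,10): every subset of size < 8 is a flat, plus E itself.
Count = (10 choose 0) + (10 choose 1) + (10 choose 2) + (10 choose 3) + (10 choose 4) + (10 choose 5) + (10 choose 6) + (10 choose 7) + 1
     = 1 + 10 + 45 + 120 + 210 + 252 + 210 + 120 + 1
     = 969.

969


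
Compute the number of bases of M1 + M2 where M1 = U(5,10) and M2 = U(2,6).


Bases of a direct sum M1 + M2: |B| = |B(M1)| * |B(M2)|.
|B(U(5,10))| = C(10,5) = 252.
|B(U(2,6))| = C(6,2) = 15.
Total bases = 252 * 15 = 3780.

3780


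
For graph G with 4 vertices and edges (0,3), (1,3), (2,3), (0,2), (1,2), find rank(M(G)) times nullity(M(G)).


r(M) = |V| - c = 4 - 1 = 3.
nullity = |E| - r(M) = 5 - 3 = 2.
Product = 3 * 2 = 6.

6


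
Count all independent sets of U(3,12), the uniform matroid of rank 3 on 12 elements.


Independent sets of U(3,12) are all subsets of size <= 3.
Count = C(12,0) + C(12,1) + C(12,2) + C(12,3)
     = 1 + 12 + 66 + 220
     = 299.

299


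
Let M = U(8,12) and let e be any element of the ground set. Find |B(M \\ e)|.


Deleting e from U(8,12) gives U(8,11) since n > r.
Bases of U(8,11) = (11 choose 8) = 165.

165


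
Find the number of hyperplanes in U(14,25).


Hyperplanes of U(14,25) are flats of rank 13.
In a uniform matroid, these are exactly the (13)-element subsets.
Count = C(25,13) = 25! / (13! * 12!) = 5200300.

5200300


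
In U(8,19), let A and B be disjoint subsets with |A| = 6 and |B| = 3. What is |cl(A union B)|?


|A union B| = 6 + 3 = 9 (disjoint).
In U(8,19), cl(S) = S if |S| < 8, else cl(S) = E.
Since 9 >= 8, cl(A union B) = E.
|cl(A union B)| = 19.

19


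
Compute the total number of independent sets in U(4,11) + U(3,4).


For a direct sum, |I(M1+M2)| = |I(M1)| * |I(M2)|.
|I(U(4,11))| = sum C(11,k) for k=0..4 = 562.
|I(U(3,4))| = sum C(4,k) for k=0..3 = 15.
Total = 562 * 15 = 8430.

8430


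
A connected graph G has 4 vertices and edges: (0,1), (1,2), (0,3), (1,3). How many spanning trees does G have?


By Kirchhoff's matrix tree theorem, the number of spanning trees equals
the determinant of any cofactor of the Laplacian matrix L.
G has 4 vertices and 4 edges.
Computing the (3 x 3) cofactor determinant gives 3.

3


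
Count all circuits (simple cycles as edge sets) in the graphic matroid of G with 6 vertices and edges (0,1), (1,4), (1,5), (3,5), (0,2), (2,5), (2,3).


A circuit in a graphic matroid = edge set of a simple cycle.
G has 6 vertices and 7 edges.
Enumerating all minimal edge subsets forming cycles...
Total circuits found: 3.

3


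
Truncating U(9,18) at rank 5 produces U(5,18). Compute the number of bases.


Truncating U(9,18) to rank 5 gives U(5,18).
Bases of U(5,18) are all 5-element subsets of 18 elements.
Number of bases = (18 choose 5) = 8568.

8568


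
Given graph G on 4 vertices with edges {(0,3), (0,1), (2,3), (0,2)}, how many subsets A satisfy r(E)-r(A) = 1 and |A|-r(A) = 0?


R(x,y) = sum over A in 2^E of x^(r(E)-r(A)) * y^(|A|-r(A)).
G has 4 vertices, 4 edges. r(E) = 3.
Enumerate all 2^4 = 16 subsets.
Count subsets with r(E)-r(A)=1 and |A|-r(A)=0: 6.

6


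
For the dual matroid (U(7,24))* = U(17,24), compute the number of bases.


The dual of U(r,n) is U(n-r, n) = U(17,24).
Bases of U(17,24) are all (17)-element subsets.
|B(M*)| = (24 choose 17) = 346104.

346104


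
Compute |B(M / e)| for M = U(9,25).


Contracting e from U(9,25) gives U(8,24).
Bases of U(8,24) = (24 choose 8) = 735471.

735471


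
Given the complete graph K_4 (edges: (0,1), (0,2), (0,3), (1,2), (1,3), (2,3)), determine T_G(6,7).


T(K_4; x,y) = x^3 + 3x^2 + 4xy + 2x + y^3 + 3y^2 + 2y.
Substituting x=6, y=7:
= 216 + 108 + 168 + 12 + 343 + 147 + 14
= 1008.

1008


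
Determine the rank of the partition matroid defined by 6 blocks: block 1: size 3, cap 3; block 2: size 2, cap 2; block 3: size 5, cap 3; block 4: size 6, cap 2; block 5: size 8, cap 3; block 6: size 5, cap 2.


Rank of a partition matroid = sum of min(|Si|, ci) for each block.
= min(3,3) + min(2,2) + min(5,3) + min(6,2) + min(8,3) + min(5,2)
= 3 + 2 + 3 + 2 + 3 + 2
= 15.

15


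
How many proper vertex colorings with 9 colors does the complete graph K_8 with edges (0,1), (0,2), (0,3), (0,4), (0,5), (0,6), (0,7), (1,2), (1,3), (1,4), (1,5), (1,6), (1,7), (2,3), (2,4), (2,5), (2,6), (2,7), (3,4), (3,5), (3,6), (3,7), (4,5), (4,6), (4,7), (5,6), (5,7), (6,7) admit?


P(K_8, k) = k(k-1)(k-2)...(k-7).
P(9) = (9) * (8) * (7) * (6) * (5) * (4) * (3) * (2) = 362880.

362880


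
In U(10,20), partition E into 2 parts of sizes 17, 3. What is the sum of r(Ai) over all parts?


r(Ai) = min(|Ai|, 10) for each part.
Sum = min(17,10) + min(3,10)
    = 10 + 3
    = 13.

13


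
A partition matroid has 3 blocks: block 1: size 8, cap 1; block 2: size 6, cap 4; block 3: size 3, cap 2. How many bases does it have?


A basis picks exactly ci elements from block i.
Number of bases = product of C(|Si|, ci).
= C(8,1) * C(6,4) * C(3,2)
= 8 * 15 * 3
= 360.

360
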